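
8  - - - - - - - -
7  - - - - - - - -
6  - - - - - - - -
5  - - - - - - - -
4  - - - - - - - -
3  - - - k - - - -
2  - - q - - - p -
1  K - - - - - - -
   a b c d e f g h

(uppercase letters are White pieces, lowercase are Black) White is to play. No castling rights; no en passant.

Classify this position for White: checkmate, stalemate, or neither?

stalemate

White to move; white king on a1.
In check: no.
King squares — b1: attacked by Qc2; a2: attacked by Qc2; b2: attacked by Qc2.
Legal moves for White: none.
Not in check and no legal moves → stalemate.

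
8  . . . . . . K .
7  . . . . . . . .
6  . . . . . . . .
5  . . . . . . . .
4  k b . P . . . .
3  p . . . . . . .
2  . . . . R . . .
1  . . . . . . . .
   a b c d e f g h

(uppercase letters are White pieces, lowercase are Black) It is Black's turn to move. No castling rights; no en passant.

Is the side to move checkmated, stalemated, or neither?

neither

Black to move; black king on a4.
In check: no.
Legal moves for Black: Bf8, Be7, Bd6, Bc5, Ba5, Bc3, Bd2, Be1, Kb5, Ka5, Kb3, a2.
Black has 12 legal moves and is not in check → neither.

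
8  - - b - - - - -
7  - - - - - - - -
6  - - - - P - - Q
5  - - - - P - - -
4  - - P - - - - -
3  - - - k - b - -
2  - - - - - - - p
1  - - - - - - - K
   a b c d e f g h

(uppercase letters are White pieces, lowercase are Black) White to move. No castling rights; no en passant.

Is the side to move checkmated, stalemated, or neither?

White to move; white king on h1.
In check: yes, from the black bishop on f3.
Legal moves for White: Kxh2.
White is in check but has 1 legal move → neither.

neither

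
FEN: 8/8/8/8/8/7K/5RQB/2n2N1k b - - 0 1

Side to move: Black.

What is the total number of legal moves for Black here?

0

Black to move; king on h1.
In check: yes, from the white queen on g2.
Legal moves: none.
Count: 0.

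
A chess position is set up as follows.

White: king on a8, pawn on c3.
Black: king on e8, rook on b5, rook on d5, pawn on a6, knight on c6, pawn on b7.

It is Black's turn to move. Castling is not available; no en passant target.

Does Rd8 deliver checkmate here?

After Rd8: white king on a8; in check: yes, from the black rook on d8.
King squares — a7: attacked by Nc6; b7: attacked by Rb5; b8: attacked by Nc6.
White has no legal moves → checkmate.

yes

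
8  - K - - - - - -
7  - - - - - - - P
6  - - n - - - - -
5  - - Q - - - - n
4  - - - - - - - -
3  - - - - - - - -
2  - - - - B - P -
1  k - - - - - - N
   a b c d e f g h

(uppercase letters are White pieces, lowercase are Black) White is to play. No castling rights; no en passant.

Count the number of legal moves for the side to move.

White to move; king on b8.
In check: yes, from the black knight on c6.
Legal moves: Kc8, Ka8, Kc7, Kb7, Qxc6.
Count: 5.

5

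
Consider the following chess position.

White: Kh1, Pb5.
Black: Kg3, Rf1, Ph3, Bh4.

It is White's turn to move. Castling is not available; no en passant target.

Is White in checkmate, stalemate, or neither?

checkmate

White to move; white king on h1.
In check: yes, from the black rook on f1.
King squares — g1: attacked by Rf1; g2: attacked by Kg3; h2: attacked by Kg3.
Legal moves for White: none.
In check with no legal moves → checkmate.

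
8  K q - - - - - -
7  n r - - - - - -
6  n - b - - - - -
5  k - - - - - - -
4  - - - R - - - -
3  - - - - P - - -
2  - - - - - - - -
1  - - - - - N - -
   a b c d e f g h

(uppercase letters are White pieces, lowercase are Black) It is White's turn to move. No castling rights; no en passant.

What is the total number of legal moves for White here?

0

White to move; king on a8.
In check: yes, from the black queen on b8.
Legal moves: none.
Count: 0.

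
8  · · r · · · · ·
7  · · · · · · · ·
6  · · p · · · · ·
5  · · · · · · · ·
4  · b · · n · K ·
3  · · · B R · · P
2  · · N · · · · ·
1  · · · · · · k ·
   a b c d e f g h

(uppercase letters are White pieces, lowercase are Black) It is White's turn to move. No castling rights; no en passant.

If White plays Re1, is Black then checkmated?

no

After Re1: black king on g1; in check: yes, from the white rook on e1.
Black has 4 legal replies: Kh2, Kg2, Kf2, Bxe1.
In check but a legal move exists → not checkmate.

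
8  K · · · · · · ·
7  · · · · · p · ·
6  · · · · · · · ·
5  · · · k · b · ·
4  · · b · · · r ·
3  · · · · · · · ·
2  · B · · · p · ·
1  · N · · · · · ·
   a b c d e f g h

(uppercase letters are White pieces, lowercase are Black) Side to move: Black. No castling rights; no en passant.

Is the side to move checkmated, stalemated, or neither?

neither

Black to move; black king on d5.
In check: no.
Legal moves for Black include: Bc8, Bh7, Bd7, Bg6, Be6, Be4, Bfd3, Bc2, Bxb1, Ke6, Kd6, Kc6, Kc5, Ke4, Rg8+, Rg7, Rg6, Rg5, ... (list truncated; more exist).
Black has legal moves and is not in check → neither.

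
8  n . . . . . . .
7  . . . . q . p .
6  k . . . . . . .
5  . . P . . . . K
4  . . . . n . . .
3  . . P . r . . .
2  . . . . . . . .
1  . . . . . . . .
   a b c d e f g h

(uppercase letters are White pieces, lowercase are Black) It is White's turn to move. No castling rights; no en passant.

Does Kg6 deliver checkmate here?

After Kg6: black king on a6; in check: no.
Black is not in check, so this cannot be checkmate.

no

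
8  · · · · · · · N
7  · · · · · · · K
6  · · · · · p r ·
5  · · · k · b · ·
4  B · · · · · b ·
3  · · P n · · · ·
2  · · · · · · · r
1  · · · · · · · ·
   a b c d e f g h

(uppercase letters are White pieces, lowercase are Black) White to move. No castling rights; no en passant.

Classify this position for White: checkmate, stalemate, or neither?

checkmate

White to move; white king on h7.
In check: yes, from the black rook on h2.
King squares — g6: attacked by Bf5; h6: attacked by Rh2; g7: attacked by Rg6; g8: attacked by Rg6; h8: own knight.
Legal moves for White: none.
In check with no legal moves → checkmate.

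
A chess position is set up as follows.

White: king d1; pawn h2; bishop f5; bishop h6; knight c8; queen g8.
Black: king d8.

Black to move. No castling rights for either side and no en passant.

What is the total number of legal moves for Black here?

Black to move; king on d8.
In check: yes, from the white queen on g8.
Legal moves: Kc7.
Count: 1.

1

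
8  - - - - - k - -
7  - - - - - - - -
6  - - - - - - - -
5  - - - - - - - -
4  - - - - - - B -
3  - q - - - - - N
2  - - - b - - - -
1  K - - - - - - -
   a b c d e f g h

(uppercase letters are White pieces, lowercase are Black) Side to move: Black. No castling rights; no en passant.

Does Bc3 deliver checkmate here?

yes

After Bc3: white king on a1; in check: yes, from the black bishop on c3.
King squares — b1: attacked by Qb3; a2: attacked by Qb3; b2: attacked by Qb3.
White has no legal moves → checkmate.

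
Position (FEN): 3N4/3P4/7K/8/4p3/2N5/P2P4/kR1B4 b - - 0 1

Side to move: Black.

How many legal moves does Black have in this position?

Black to move; king on a1.
In check: yes, from the white rook on b1.
Legal moves: none.
Count: 0.

0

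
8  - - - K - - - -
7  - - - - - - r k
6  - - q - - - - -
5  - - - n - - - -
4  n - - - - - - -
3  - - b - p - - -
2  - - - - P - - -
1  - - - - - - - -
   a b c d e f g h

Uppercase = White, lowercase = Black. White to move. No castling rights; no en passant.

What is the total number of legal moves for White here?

White to move; king on d8.
In check: no.
Legal moves: none.
Count: 0.

0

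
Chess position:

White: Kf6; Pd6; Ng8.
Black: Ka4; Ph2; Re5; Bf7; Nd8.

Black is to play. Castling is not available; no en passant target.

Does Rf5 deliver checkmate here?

no

After Rf5: white king on f6; in check: yes, from the black rook on f5.
White has 3 legal replies: Kg7, Ke7, Kxf5.
In check but a legal move exists → not checkmate.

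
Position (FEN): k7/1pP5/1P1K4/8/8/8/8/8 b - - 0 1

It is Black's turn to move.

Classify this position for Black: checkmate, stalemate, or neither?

stalemate

Black to move; black king on a8.
In check: no.
King squares — a7: attacked by Pb6; b7: own pawn; b8: attacked by Pc7.
Legal moves for Black: none.
Not in check and no legal moves → stalemate.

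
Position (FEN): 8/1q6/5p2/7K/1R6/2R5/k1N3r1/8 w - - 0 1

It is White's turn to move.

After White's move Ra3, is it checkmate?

After Ra3: black king on a2; in check: yes, from the white rook on a3.
King squares — a1: attacked by Nc2; b1: attacked by Rb4; b2: attacked by Rb4; a3: attacked by Nc2; b3: attacked by Ra3.
Black has no legal moves → checkmate.

yes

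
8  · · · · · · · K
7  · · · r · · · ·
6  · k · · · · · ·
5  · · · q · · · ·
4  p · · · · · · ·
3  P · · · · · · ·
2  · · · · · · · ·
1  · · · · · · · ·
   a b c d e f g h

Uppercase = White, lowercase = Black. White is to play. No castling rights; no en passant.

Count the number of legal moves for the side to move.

0

White to move; king on h8.
In check: no.
Legal moves: none.
Count: 0.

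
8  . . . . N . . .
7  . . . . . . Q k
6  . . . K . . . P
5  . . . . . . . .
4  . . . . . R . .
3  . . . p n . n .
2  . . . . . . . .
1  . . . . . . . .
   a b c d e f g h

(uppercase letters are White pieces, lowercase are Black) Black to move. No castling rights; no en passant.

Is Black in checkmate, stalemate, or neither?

checkmate

Black to move; black king on h7.
In check: yes, from the white queen on g7.
King squares — g6: attacked by Qg7; h6: attacked by Qg7; g7: attacked by Ph6; g8: attacked by Qg7; h8: attacked by Qg7.
Legal moves for Black: none.
In check with no legal moves → checkmate.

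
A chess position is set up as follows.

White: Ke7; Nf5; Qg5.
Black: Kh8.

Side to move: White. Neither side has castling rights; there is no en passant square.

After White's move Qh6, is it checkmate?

After Qh6: black king on h8; in check: yes, from the white queen on h6.
Black has 1 legal reply: Kg8.
In check but a legal move exists → not checkmate.

no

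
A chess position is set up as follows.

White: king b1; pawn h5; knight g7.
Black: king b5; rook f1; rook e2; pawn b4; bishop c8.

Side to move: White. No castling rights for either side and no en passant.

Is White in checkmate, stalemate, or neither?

checkmate

White to move; white king on b1.
In check: yes, from the black rook on f1.
King squares — a1: attacked by Rf1; c1: attacked by Rf1; a2: attacked by Re2; b2: attacked by Re2; c2: attacked by Re2.
Legal moves for White: none.
In check with no legal moves → checkmate.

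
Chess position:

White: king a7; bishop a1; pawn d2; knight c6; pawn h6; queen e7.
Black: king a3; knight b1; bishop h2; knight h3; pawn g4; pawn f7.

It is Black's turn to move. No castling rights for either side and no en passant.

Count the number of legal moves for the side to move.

4

Black to move; king on a3.
In check: yes, from the white queen on e7.
Legal moves: Ka4, Kb3, Ka2, Bd6.
Count: 4.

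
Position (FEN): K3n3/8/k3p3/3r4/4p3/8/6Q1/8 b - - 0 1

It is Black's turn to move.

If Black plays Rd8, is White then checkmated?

After Rd8: white king on a8; in check: yes, from the black rook on d8.
King squares — a7: attacked by Ka6; b7: attacked by Ka6; b8: attacked by Rd8.
White has no legal moves → checkmate.

yes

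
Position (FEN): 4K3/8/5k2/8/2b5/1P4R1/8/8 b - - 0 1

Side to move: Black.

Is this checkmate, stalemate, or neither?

neither

Black to move; black king on f6.
In check: no.
Legal moves for Black: Ke6, Kf5, Ke5, Bg8, Bf7+, Be6, Ba6, Bd5, Bb5+, Bd3, Bxb3, Be2, Bf1.
Black has 13 legal moves and is not in check → neither.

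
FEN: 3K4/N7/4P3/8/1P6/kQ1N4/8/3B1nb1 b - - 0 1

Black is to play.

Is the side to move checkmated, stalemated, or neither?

checkmate

Black to move; black king on a3.
In check: yes, from the white queen on b3.
King squares — a2: attacked by Qb3; b2: attacked by Qb3; b3: attacked by Bd1; a4: attacked by Qb3; b4: attacked by Qb3.
Legal moves for Black: none.
In check with no legal moves → checkmate.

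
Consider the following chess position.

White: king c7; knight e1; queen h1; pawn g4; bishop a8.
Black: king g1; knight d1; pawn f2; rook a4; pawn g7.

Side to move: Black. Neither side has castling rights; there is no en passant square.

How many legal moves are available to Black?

0

Black to move; king on g1.
In check: yes, from the white queen on h1.
Legal moves: none.
Count: 0.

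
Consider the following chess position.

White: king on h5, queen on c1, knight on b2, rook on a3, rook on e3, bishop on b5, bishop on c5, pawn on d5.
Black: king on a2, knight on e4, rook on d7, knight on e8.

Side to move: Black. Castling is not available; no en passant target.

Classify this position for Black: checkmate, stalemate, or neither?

Black to move; black king on a2.
In check: yes, from the white rook on a3.
King squares — a1: attacked by Qc1; b1: attacked by Qc1; b2: attacked by Qc1; a3: attacked by Re3; b3: attacked by Ra3.
Legal moves for Black: none.
In check with no legal moves → checkmate.

checkmate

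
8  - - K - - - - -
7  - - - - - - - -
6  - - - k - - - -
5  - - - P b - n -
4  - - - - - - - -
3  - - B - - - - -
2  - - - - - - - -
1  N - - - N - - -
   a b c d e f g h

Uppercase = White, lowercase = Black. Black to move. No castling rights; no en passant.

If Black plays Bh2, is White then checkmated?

no

After Bh2: white king on c8; in check: no.
White is not in check, so this cannot be checkmate.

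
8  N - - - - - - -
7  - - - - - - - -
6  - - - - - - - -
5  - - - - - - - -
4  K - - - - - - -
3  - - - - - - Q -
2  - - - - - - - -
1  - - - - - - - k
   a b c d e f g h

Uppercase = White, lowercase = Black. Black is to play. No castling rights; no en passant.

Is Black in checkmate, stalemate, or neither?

stalemate

Black to move; black king on h1.
In check: no.
King squares — g1: attacked by Qg3; g2: attacked by Qg3; h2: attacked by Qg3.
Legal moves for Black: none.
Not in check and no legal moves → stalemate.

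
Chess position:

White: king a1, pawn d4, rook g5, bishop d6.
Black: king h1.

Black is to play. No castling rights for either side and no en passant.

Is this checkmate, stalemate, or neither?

Black to move; black king on h1.
In check: no.
King squares — g1: attacked by Rg5; g2: attacked by Rg5; h2: attacked by Bd6.
Legal moves for Black: none.
Not in check and no legal moves → stalemate.

stalemate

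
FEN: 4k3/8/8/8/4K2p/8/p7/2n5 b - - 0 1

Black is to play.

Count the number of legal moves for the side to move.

13

Black to move; king on e8.
In check: no.
Legal moves: Kf8, Kd8, Kf7, Ke7, Kd7, Nd3, Nb3, Ne2, h3, a1=Q, a1=R, a1=B, a1=N.
Count: 13.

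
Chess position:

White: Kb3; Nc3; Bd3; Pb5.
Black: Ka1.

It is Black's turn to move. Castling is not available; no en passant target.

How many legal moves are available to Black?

Black to move; king on a1.
In check: no.
Legal moves: none.
Count: 0.

0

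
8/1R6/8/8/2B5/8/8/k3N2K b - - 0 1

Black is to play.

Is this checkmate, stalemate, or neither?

Black to move; black king on a1.
In check: no.
King squares — b1: attacked by Rb7; a2: attacked by Bc4; b2: attacked by Rb7.
Legal moves for Black: none.
Not in check and no legal moves → stalemate.

stalemate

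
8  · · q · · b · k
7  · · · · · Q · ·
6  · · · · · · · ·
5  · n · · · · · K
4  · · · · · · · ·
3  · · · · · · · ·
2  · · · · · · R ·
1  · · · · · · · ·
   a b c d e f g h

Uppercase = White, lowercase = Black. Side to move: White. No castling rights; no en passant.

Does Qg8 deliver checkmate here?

yes

After Qg8: black king on h8; in check: yes, from the white queen on g8.
King squares — g7: attacked by Rg2; h7: attacked by Qg8; g8: attacked by Rg2.
Black has no legal moves → checkmate.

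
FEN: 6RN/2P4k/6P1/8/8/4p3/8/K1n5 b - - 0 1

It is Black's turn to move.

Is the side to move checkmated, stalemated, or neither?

neither

Black to move; black king on h7.
In check: yes, from the white pawn on g6.
King squares — g6: attacked by Rg8; h6: available; g7: attacked by Rg8; g8: available; h8: attacked by Rg8.
Legal moves for Black: Kxg8, Kh6.
Black is in check but has 2 legal moves → neither.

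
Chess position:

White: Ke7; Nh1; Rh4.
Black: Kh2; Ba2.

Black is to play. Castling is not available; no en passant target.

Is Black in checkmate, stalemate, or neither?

Black to move; black king on h2.
In check: yes, from the white rook on h4.
King squares — g1: available; h1: attacked by Rh4; g2: available; g3: attacked by Nh1; h3: attacked by Rh4.
Legal moves for Black: Kg2, Kg1.
Black is in check but has 2 legal moves → neither.

neither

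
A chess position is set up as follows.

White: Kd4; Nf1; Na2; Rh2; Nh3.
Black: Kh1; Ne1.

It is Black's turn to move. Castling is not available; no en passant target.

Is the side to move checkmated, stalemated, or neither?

checkmate

Black to move; black king on h1.
In check: yes, from the white rook on h2.
King squares — g1: attacked by Nh3; g2: attacked by Rh2; h2: attacked by Nf1.
Legal moves for Black: none.
In check with no legal moves → checkmate.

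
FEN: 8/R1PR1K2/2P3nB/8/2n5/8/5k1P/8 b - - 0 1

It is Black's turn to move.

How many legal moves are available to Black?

20

Black to move; king on f2.
In check: no.
Legal moves: Nh8+, Nf8, Ne7, Nge5+, Nh4, Nf4, Nd6+, Nb6, Nce5+, Na5, Ne3, Na3, Nd2, Nb2, Kf3, Kg2, Ke2, Kg1, Kf1, Ke1.
Count: 20.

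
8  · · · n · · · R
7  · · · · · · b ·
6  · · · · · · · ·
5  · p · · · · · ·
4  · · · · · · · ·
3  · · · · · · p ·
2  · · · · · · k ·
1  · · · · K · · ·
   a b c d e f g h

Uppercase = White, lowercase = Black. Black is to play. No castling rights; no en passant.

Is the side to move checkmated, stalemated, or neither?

neither

Black to move; black king on g2.
In check: no.
Legal moves for Black: Nf7, Nb7, Ne6, Nc6, Bxh8, Bf8, Bh6, Bf6, Be5, Bd4, Bc3+, Bb2, Ba1, Kf3, Kg1, b4.
Black has 16 legal moves and is not in check → neither.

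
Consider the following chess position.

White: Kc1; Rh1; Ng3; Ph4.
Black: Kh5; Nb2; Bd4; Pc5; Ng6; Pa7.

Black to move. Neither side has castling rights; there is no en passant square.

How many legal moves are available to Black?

Black to move; king on h5.
In check: yes, from the white knight on g3.
Legal moves: Kh6, Kg4.
Count: 2.

2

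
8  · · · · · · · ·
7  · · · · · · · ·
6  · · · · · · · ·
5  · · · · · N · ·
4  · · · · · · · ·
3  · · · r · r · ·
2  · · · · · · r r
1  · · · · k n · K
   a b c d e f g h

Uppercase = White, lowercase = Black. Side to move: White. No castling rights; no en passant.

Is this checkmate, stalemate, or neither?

White to move; white king on h1.
In check: yes, from the black rook on h2.
King squares — g1: attacked by Rg2; g2: attacked by Rh2; h2: attacked by Nf1.
Legal moves for White: none.
In check with no legal moves → checkmate.

checkmate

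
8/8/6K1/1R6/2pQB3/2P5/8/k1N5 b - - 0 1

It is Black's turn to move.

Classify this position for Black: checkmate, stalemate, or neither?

Black to move; black king on a1.
In check: no.
King squares — b1: attacked by Be4; a2: attacked by Nc1; b2: attacked by Rb5.
Legal moves for Black: none.
Not in check and no legal moves → stalemate.

stalemate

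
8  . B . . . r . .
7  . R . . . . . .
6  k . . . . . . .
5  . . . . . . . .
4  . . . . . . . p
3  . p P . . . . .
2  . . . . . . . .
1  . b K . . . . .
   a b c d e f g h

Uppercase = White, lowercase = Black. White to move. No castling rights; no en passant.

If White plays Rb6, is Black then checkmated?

After Rb6: black king on a6; in check: yes, from the white rook on b6.
Black has 2 legal replies: Kxb6, Ka5.
In check but a legal move exists → not checkmate.

no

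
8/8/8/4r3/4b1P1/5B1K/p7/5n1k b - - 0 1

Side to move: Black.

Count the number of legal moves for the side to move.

2

Black to move; king on h1.
In check: yes, from the white bishop on f3.
Legal moves: Kg1, Bxf3.
Count: 2.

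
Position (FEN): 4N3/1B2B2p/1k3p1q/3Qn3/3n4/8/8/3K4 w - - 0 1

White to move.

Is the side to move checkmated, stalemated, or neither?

neither

White to move; white king on d1.
In check: no.
Legal moves for White include: Ng7, Nc7, Nxf6, Nd6, Bf8, Bd8+, Bxf6, Bd6, Bc5+, Bb4, Ba3, Bc8, Ba8, Bc6, Ba6, Qg8, Qd8+, Qf7, ... (list truncated; more exist).
White has legal moves and is not in check → neither.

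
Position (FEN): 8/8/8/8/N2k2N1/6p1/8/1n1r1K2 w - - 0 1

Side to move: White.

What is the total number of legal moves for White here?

White to move; king on f1.
In check: yes, from the black rook on d1.
Legal moves: Kg2, Ke2.
Count: 2.

2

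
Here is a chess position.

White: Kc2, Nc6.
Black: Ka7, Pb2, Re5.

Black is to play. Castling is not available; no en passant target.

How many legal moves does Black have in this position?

4

Black to move; king on a7.
In check: yes, from the white knight on c6.
Legal moves: Ka8, Kb7, Kb6, Ka6.
Count: 4.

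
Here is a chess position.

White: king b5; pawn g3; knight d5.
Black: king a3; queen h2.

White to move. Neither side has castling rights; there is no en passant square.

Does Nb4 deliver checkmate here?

no

After Nb4: black king on a3; in check: no.
Black is not in check, so this cannot be checkmate.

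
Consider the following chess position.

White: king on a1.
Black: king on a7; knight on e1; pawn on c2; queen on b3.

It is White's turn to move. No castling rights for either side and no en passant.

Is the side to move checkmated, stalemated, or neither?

White to move; white king on a1.
In check: no.
King squares — b1: attacked by Pc2; a2: attacked by Qb3; b2: attacked by Qb3.
Legal moves for White: none.
Not in check and no legal moves → stalemate.

stalemate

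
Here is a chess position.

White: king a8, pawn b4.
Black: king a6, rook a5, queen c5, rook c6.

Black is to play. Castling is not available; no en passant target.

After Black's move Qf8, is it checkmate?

After Qf8: white king on a8; in check: yes, from the black queen on f8.
King squares — a7: attacked by Ka6; b7: attacked by Ka6; b8: attacked by Qf8.
White has no legal moves → checkmate.

yes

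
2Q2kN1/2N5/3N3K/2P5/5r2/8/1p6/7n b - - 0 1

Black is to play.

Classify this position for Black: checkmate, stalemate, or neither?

Black to move; black king on f8.
In check: yes, from the white queen on c8.
King squares — e7: attacked by Ng8; f7: attacked by Nd6; g7: attacked by Kh6; e8: attacked by Nd6; g8: attacked by Qc8.
Legal moves for Black: none.
In check with no legal moves → checkmate.

checkmate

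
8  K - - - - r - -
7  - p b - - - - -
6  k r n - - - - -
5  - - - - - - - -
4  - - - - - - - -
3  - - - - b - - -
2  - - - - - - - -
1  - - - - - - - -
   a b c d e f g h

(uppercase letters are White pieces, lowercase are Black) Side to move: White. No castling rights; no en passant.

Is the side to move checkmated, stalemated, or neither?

White to move; white king on a8.
In check: yes, from the black rook on f8.
King squares — a7: attacked by Ka6; b7: attacked by Ka6; b8: attacked by Nc6.
Legal moves for White: none.
In check with no legal moves → checkmate.

checkmate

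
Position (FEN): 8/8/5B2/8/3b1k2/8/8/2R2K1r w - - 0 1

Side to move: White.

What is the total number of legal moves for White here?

White to move; king on f1.
In check: yes, from the black rook on h1.
Legal moves: Kg2, Ke2.
Count: 2.

2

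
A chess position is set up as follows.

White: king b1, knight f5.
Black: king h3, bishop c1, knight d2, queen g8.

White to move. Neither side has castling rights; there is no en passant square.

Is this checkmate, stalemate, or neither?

White to move; white king on b1.
In check: yes, from the black knight on d2.
King squares — a1: available; c1: available; a2: attacked by Qg8; b2: attacked by Bc1; c2: available.
Legal moves for White: Kc2, Kxc1, Ka1.
White is in check but has 3 legal moves → neither.

neither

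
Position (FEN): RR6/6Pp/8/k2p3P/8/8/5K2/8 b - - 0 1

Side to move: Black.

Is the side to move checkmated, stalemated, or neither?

Black to move; black king on a5.
In check: yes, from the white rook on a8.
King squares — a4: attacked by Ra8; b4: attacked by Rb8; b5: attacked by Rb8; a6: attacked by Ra8; b6: attacked by Rb8.
Legal moves for Black: none.
In check with no legal moves → checkmate.

checkmate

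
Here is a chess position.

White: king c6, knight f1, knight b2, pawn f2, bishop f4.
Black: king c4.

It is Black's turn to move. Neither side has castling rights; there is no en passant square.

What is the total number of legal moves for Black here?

Black to move; king on c4.
In check: yes, from the white knight on b2.
Legal moves: Kd4, Kb4, Kc3, Kb3.
Count: 4.

4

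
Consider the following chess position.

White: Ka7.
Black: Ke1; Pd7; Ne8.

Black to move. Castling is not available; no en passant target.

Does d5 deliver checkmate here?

no

After d5: white king on a7; in check: no.
White is not in check, so this cannot be checkmate.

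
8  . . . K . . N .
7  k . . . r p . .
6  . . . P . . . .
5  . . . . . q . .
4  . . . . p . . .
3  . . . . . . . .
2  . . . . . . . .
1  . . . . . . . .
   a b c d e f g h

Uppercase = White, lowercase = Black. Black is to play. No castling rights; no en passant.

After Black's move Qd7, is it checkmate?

After Qd7: white king on d8; in check: yes, from the black queen on d7.
King squares — c7: attacked by Qd7; d7: attacked by Re7; e7: attacked by Qd7; c8: attacked by Qd7; e8: attacked by Qd7.
White has no legal moves → checkmate.

yes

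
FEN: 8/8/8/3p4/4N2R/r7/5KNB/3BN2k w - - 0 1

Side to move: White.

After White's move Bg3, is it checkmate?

yes

After Bg3: black king on h1; in check: yes, from the white rook on h4.
King squares — g1: attacked by Kf2; g2: attacked by Ne1; h2: attacked by Bg3.
Black has no legal moves → checkmate.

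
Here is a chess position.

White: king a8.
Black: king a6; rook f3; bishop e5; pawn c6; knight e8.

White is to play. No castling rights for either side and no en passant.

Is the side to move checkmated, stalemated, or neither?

stalemate

White to move; white king on a8.
In check: no.
King squares — a7: attacked by Ka6; b7: attacked by Ka6; b8: attacked by Be5.
Legal moves for White: none.
Not in check and no legal moves → stalemate.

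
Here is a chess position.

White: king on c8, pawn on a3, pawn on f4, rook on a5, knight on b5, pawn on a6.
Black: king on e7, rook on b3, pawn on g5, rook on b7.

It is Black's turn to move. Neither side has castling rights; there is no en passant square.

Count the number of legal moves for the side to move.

24

Black to move; king on e7.
In check: no.
Legal moves: Kf8, Ke8, Kf7, Kf6, Ke6, Rb8+, Rd7, Rc7+, Ra7, Rb6, R7xb5, R3xb5, Rb4, Rh3, Rg3, Rf3, Re3, Rd3, Rc3+, Rxa3, Rb2, Rb1, gxf4, g4.
Count: 24.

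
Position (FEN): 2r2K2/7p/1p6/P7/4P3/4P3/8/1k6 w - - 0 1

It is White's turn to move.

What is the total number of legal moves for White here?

White to move; king on f8.
In check: yes, from the black rook on c8.
Legal moves: Kg7, Kf7, Ke7.
Count: 3.

3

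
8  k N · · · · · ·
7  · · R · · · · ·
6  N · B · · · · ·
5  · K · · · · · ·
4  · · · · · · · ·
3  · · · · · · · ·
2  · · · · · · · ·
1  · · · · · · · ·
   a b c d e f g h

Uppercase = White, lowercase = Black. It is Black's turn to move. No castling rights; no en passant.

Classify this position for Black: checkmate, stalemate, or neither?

Black to move; black king on a8.
In check: yes, from the white bishop on c6.
King squares — a7: attacked by Rc7; b7: attacked by Bc6; b8: attacked by Na6.
Legal moves for Black: none.
In check with no legal moves → checkmate.

checkmate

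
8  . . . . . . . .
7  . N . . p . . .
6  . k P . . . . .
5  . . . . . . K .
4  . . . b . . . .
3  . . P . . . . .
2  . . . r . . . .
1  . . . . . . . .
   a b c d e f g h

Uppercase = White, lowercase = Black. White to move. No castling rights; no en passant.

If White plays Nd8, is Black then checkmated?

no

After Nd8: black king on b6; in check: no.
Black is not in check, so this cannot be checkmate.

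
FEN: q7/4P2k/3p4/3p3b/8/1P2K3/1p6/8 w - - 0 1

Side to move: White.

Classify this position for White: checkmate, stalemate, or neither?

neither

White to move; white king on e3.
In check: no.
Legal moves for White: Kf4, Kd4, Kd3, Kf2, Kd2, e8=Q, e8=R, e8=B, e8=N, b4.
White has 10 legal moves and is not in check → neither.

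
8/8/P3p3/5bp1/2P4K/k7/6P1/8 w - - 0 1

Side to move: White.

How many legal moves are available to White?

3

White to move; king on h4.
In check: yes, from the black pawn on g5.
Legal moves: Kh5, Kxg5, Kg3.
Count: 3.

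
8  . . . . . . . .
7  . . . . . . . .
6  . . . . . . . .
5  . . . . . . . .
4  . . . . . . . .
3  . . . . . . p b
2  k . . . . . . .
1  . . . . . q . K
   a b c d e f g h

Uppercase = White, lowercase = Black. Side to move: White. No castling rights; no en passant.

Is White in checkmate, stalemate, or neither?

checkmate

White to move; white king on h1.
In check: yes, from the black queen on f1.
King squares — g1: attacked by Qf1; g2: attacked by Qf1; h2: attacked by Pg3.
Legal moves for White: none.
In check with no legal moves → checkmate.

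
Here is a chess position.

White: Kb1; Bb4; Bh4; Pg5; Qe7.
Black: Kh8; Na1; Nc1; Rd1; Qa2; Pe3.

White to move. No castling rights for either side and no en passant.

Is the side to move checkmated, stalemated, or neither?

checkmate

White to move; white king on b1.
In check: yes, from the black queen on a2.
King squares — a1: attacked by Qa2; c1: attacked by Rd1; a2: attacked by Nc1; b2: attacked by Qa2; c2: attacked by Na1.
Legal moves for White: none.
In check with no legal moves → checkmate.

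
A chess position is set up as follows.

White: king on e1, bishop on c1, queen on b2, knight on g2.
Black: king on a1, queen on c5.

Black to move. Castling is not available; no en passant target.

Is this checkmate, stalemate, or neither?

checkmate

Black to move; black king on a1.
In check: yes, from the white queen on b2.
King squares — b1: attacked by Qb2; a2: attacked by Qb2; b2: attacked by Bc1.
Legal moves for Black: none.
In check with no legal moves → checkmate.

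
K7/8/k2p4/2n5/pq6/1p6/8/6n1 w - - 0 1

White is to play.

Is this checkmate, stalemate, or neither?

stalemate

White to move; white king on a8.
In check: no.
King squares — a7: attacked by Ka6; b7: attacked by Qb4; b8: attacked by Qb4.
Legal moves for White: none.
Not in check and no legal moves → stalemate.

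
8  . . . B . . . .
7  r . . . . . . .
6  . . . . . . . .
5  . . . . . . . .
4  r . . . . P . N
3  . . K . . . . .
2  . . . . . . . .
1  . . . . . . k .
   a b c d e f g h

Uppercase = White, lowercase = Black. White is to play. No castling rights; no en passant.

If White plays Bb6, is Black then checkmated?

no

After Bb6: black king on g1; in check: yes, from the white bishop on b6.
Black has 4 legal replies: Kh2, Kh1, Kf1, Rd4.
In check but a legal move exists → not checkmate.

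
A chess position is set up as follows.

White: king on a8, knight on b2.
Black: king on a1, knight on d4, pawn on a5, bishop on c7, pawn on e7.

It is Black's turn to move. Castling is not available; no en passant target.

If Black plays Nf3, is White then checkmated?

After Nf3: white king on a8; in check: no.
White is not in check, so this cannot be checkmate.

no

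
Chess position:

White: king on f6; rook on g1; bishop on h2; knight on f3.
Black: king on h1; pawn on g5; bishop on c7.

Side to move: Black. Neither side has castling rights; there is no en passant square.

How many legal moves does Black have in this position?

0

Black to move; king on h1.
In check: yes, from the white rook on g1.
Legal moves: none.
Count: 0.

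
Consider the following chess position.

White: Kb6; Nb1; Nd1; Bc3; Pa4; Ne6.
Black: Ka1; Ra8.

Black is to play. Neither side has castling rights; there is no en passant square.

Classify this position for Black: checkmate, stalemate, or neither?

Black to move; black king on a1.
In check: yes, from the white bishop on c3.
Legal moves for Black: Ka2, Kxb1.
Black is in check but has 2 legal moves → neither.

neither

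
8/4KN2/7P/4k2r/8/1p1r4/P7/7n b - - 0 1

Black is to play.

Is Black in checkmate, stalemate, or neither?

Black to move; black king on e5.
In check: yes, from the white knight on f7.
Legal moves for Black: Kf5, Kd5, Kf4, Ke4, Kd4.
Black is in check but has 5 legal moves → neither.

neither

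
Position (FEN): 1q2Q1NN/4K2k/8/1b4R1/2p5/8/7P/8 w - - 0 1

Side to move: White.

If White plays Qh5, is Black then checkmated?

yes

After Qh5: black king on h7; in check: yes, from the white queen on h5.
King squares — g6: attacked by Rg5; h6: attacked by Qh5; g7: attacked by Rg5; g8: attacked by Rg5; h8: attacked by Qh5.
Black has no legal moves → checkmate.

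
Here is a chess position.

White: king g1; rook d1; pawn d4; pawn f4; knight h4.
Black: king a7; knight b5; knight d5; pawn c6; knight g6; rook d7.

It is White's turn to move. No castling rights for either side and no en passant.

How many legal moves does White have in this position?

17

White to move; king on g1.
In check: no.
Legal moves: Nxg6, Nf5, Nf3, Ng2, Kh2, Kg2, Kf2, Kh1, Kf1, Rd3, Rd2, Rf1, Re1, Rc1, Rb1, Ra1+, f5.
Count: 17.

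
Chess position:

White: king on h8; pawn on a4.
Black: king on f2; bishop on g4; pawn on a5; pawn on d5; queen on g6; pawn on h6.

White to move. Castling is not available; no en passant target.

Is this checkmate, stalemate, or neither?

stalemate

White to move; white king on h8.
In check: no.
King squares — g7: attacked by Qg6; h7: attacked by Qg6; g8: attacked by Qg6.
Legal moves for White: none.
Not in check and no legal moves → stalemate.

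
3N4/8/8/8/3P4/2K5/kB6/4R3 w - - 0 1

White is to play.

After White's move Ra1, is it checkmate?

After Ra1: black king on a2; in check: yes, from the white rook on a1.
King squares — a1: attacked by Bb2; b1: attacked by Ra1; b2: attacked by Kc3; a3: attacked by Ra1; b3: attacked by Kc3.
Black has no legal moves → checkmate.

yes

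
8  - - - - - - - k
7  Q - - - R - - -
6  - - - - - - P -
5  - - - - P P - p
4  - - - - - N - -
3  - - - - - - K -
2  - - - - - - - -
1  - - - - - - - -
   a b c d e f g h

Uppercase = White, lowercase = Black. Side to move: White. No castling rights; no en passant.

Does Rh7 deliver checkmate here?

no

After Rh7: black king on h8; in check: yes, from the white rook on h7.
Black has 1 legal reply: Kg8.
In check but a legal move exists → not checkmate.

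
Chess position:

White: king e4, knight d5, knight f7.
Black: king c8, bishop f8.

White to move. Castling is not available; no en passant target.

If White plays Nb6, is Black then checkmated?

After Nb6: black king on c8; in check: yes, from the white knight on b6.
Black has 3 legal replies: Kb8, Kc7, Kb7.
In check but a legal move exists → not checkmate.

no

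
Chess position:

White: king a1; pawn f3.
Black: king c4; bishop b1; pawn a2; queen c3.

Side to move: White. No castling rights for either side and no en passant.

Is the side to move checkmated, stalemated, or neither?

White to move; white king on a1.
In check: yes, from the black queen on c3.
King squares — b1: attacked by Pa2; a2: attacked by Bb1; b2: attacked by Qc3.
Legal moves for White: none.
In check with no legal moves → checkmate.

checkmate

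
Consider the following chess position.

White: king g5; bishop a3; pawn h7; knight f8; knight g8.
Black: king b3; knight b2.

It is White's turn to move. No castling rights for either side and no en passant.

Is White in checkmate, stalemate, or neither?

neither

White to move; white king on g5.
In check: no.
Legal moves for White include: Ne7, Nh6, Nf6, Nd7, Ng6, Ne6, Kh6, Kg6, Kf6, Kh5, Kf5, Kh4, Kg4, Kf4, Be7, Bd6, Bc5, Bb4, ... (list truncated; more exist).
White has legal moves and is not in check → neither.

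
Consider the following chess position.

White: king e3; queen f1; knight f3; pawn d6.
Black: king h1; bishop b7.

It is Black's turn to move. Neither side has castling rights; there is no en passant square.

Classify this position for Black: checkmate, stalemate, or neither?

checkmate

Black to move; black king on h1.
In check: yes, from the white queen on f1.
King squares — g1: attacked by Qf1; g2: attacked by Qf1; h2: attacked by Nf3.
Legal moves for Black: none.
In check with no legal moves → checkmate.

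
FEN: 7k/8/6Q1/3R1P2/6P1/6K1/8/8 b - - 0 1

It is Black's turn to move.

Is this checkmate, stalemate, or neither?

Black to move; black king on h8.
In check: no.
King squares — g7: attacked by Qg6; h7: attacked by Qg6; g8: attacked by Qg6.
Legal moves for Black: none.
Not in check and no legal moves → stalemate.

stalemate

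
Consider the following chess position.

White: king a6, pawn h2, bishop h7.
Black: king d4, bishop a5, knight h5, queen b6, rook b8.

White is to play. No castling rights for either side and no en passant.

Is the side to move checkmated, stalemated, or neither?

White to move; white king on a6.
In check: yes, from the black queen on b6.
King squares — a5: attacked by Qb6; b5: attacked by Qb6; b6: attacked by Ba5; a7: attacked by Qb6; b7: attacked by Qb6.
Legal moves for White: none.
In check with no legal moves → checkmate.

checkmate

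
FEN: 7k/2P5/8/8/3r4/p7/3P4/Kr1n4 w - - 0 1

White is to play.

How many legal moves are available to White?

White to move; king on a1.
In check: yes, from the black rook on b1.
Legal moves: Ka2, Kxb1.
Count: 2.

2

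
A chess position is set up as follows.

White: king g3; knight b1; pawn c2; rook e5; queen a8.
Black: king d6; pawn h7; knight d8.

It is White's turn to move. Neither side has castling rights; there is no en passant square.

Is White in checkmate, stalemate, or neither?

neither

White to move; white king on g3.
In check: no.
Legal moves for White include: Qxd8+, Qc8, Qb8+, Qb7, Qa7, Qc6+, Qa6+, Qd5+, Qa5, Qe4, Qa4, Qf3, Qa3+, Qg2, Qa2, Qh1, Qa1, Re8, ... (list truncated; more exist).
White has legal moves and is not in check → neither.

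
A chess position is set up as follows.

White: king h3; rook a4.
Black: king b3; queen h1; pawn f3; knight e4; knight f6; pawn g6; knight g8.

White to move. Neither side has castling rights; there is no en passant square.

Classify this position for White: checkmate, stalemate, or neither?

checkmate

White to move; white king on h3.
In check: yes, from the black queen on h1.
King squares — g2: attacked by Qh1; h2: attacked by Qh1; g3: attacked by Ne4; g4: attacked by Nf6; h4: attacked by Qh1.
Legal moves for White: none.
In check with no legal moves → checkmate.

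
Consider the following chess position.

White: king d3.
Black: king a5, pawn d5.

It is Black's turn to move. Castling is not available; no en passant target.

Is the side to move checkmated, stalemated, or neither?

neither

Black to move; black king on a5.
In check: no.
Legal moves for Black: Kb6, Ka6, Kb5, Kb4, Ka4, d4.
Black has 6 legal moves and is not in check → neither.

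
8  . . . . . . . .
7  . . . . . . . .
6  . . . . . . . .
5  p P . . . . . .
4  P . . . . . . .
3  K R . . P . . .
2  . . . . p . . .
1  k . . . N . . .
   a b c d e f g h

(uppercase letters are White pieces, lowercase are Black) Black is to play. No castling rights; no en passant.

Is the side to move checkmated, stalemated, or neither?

stalemate

Black to move; black king on a1.
In check: no.
King squares — b1: attacked by Rb3; a2: attacked by Ka3; b2: attacked by Ka3.
Legal moves for Black: none.
Not in check and no legal moves → stalemate.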